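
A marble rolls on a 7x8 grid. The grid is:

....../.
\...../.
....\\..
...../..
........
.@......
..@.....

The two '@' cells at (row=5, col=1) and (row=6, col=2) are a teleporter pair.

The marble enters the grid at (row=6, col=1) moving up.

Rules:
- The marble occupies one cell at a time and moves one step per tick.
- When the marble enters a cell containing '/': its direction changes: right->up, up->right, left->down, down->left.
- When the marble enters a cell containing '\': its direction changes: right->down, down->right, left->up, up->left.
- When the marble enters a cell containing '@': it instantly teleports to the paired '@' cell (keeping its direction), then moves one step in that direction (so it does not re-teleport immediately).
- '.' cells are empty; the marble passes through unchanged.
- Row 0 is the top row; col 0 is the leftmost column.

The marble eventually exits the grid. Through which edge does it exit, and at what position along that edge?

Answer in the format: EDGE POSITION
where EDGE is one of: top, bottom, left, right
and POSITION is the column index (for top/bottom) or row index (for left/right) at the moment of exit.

Answer: top 2

Derivation:
Step 1: enter (6,1), '.' pass, move up to (5,1)
Step 2: enter (5,1), '@' teleport (5,1)->(6,2), also enter (6,2), move up to (5,2)
Step 3: enter (5,2), '.' pass, move up to (4,2)
Step 4: enter (4,2), '.' pass, move up to (3,2)
Step 5: enter (3,2), '.' pass, move up to (2,2)
Step 6: enter (2,2), '.' pass, move up to (1,2)
Step 7: enter (1,2), '.' pass, move up to (0,2)
Step 8: enter (0,2), '.' pass, move up to (-1,2)
Step 9: at (-1,2) — EXIT via top edge, pos 2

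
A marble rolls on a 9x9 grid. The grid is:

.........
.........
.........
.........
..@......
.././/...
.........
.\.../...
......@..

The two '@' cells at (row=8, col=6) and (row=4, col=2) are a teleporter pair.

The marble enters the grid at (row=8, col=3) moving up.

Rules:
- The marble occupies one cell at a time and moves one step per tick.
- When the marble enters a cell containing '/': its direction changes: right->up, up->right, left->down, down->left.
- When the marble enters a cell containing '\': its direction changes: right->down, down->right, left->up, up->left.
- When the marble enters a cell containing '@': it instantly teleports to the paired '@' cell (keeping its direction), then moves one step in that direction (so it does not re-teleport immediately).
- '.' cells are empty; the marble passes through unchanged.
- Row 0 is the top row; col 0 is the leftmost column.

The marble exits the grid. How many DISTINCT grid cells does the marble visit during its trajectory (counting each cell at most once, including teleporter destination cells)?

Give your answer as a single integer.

Answer: 9

Derivation:
Step 1: enter (8,3), '.' pass, move up to (7,3)
Step 2: enter (7,3), '.' pass, move up to (6,3)
Step 3: enter (6,3), '.' pass, move up to (5,3)
Step 4: enter (5,3), '.' pass, move up to (4,3)
Step 5: enter (4,3), '.' pass, move up to (3,3)
Step 6: enter (3,3), '.' pass, move up to (2,3)
Step 7: enter (2,3), '.' pass, move up to (1,3)
Step 8: enter (1,3), '.' pass, move up to (0,3)
Step 9: enter (0,3), '.' pass, move up to (-1,3)
Step 10: at (-1,3) — EXIT via top edge, pos 3
Distinct cells visited: 9 (path length 9)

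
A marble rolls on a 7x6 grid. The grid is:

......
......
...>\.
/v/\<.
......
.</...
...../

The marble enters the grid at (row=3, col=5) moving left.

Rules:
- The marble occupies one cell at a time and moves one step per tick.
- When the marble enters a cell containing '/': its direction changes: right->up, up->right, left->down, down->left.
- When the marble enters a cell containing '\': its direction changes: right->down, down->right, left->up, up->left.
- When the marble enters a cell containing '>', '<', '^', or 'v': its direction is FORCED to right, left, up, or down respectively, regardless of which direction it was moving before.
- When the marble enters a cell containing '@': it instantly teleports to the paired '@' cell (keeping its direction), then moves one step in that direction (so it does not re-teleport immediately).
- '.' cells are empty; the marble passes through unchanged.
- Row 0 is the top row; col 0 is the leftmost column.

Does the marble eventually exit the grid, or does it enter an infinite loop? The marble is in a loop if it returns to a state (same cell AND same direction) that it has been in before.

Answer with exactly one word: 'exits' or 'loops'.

Step 1: enter (3,5), '.' pass, move left to (3,4)
Step 2: enter (3,4), '<' forces left->left, move left to (3,3)
Step 3: enter (3,3), '\' deflects left->up, move up to (2,3)
Step 4: enter (2,3), '>' forces up->right, move right to (2,4)
Step 5: enter (2,4), '\' deflects right->down, move down to (3,4)
Step 6: enter (3,4), '<' forces down->left, move left to (3,3)
Step 7: at (3,3) dir=left — LOOP DETECTED (seen before)

Answer: loops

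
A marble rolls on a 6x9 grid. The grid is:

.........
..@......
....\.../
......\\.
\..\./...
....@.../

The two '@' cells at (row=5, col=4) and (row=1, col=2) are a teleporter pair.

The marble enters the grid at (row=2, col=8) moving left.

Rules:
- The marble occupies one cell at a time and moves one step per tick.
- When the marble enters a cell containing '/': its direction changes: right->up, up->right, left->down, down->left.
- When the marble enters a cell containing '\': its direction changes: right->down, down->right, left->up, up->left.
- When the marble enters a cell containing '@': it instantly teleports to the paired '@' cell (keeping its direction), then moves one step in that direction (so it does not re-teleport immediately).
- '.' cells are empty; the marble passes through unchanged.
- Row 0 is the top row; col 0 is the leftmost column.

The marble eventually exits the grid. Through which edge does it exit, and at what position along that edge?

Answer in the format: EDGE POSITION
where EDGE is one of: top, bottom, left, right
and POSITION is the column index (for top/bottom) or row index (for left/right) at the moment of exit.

Step 1: enter (2,8), '/' deflects left->down, move down to (3,8)
Step 2: enter (3,8), '.' pass, move down to (4,8)
Step 3: enter (4,8), '.' pass, move down to (5,8)
Step 4: enter (5,8), '/' deflects down->left, move left to (5,7)
Step 5: enter (5,7), '.' pass, move left to (5,6)
Step 6: enter (5,6), '.' pass, move left to (5,5)
Step 7: enter (5,5), '.' pass, move left to (5,4)
Step 8: enter (5,4), '@' teleport (5,4)->(1,2), also enter (1,2), move left to (1,1)
Step 9: enter (1,1), '.' pass, move left to (1,0)
Step 10: enter (1,0), '.' pass, move left to (1,-1)
Step 11: at (1,-1) — EXIT via left edge, pos 1

Answer: left 1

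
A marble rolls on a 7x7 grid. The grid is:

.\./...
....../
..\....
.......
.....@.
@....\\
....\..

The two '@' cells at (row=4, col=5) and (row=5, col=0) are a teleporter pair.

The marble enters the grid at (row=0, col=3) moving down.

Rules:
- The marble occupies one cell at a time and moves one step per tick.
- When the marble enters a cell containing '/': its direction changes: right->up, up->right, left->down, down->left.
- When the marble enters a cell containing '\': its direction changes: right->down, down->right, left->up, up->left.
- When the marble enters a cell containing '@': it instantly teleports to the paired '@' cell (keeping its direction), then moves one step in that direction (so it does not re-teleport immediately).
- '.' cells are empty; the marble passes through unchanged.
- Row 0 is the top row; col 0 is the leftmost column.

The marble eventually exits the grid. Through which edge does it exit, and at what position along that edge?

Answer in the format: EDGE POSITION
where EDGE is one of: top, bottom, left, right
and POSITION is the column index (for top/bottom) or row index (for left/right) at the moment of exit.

Step 1: enter (0,3), '/' deflects down->left, move left to (0,2)
Step 2: enter (0,2), '.' pass, move left to (0,1)
Step 3: enter (0,1), '\' deflects left->up, move up to (-1,1)
Step 4: at (-1,1) — EXIT via top edge, pos 1

Answer: top 1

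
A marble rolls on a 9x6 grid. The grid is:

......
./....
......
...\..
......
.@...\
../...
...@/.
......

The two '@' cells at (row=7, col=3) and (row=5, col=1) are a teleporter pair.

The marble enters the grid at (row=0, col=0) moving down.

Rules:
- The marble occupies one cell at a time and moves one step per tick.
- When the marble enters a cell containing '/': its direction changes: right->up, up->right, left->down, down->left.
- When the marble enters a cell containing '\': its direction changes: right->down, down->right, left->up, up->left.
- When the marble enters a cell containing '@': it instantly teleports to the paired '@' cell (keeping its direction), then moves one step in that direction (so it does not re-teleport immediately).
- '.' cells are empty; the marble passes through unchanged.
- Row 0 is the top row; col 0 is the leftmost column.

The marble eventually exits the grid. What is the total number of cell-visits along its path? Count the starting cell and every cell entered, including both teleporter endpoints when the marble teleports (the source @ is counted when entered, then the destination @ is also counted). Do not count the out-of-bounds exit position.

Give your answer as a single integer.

Answer: 9

Derivation:
Step 1: enter (0,0), '.' pass, move down to (1,0)
Step 2: enter (1,0), '.' pass, move down to (2,0)
Step 3: enter (2,0), '.' pass, move down to (3,0)
Step 4: enter (3,0), '.' pass, move down to (4,0)
Step 5: enter (4,0), '.' pass, move down to (5,0)
Step 6: enter (5,0), '.' pass, move down to (6,0)
Step 7: enter (6,0), '.' pass, move down to (7,0)
Step 8: enter (7,0), '.' pass, move down to (8,0)
Step 9: enter (8,0), '.' pass, move down to (9,0)
Step 10: at (9,0) — EXIT via bottom edge, pos 0
Path length (cell visits): 9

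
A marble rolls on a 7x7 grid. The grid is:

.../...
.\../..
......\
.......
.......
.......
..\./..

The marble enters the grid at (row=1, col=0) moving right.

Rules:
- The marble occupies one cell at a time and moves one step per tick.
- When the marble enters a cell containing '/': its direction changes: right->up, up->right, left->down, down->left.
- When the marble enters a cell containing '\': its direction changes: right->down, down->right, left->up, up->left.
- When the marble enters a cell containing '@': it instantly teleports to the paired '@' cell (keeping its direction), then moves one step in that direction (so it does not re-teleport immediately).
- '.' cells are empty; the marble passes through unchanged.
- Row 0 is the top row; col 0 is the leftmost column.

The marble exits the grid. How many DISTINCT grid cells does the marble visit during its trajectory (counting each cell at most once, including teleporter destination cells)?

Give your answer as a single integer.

Step 1: enter (1,0), '.' pass, move right to (1,1)
Step 2: enter (1,1), '\' deflects right->down, move down to (2,1)
Step 3: enter (2,1), '.' pass, move down to (3,1)
Step 4: enter (3,1), '.' pass, move down to (4,1)
Step 5: enter (4,1), '.' pass, move down to (5,1)
Step 6: enter (5,1), '.' pass, move down to (6,1)
Step 7: enter (6,1), '.' pass, move down to (7,1)
Step 8: at (7,1) — EXIT via bottom edge, pos 1
Distinct cells visited: 7 (path length 7)

Answer: 7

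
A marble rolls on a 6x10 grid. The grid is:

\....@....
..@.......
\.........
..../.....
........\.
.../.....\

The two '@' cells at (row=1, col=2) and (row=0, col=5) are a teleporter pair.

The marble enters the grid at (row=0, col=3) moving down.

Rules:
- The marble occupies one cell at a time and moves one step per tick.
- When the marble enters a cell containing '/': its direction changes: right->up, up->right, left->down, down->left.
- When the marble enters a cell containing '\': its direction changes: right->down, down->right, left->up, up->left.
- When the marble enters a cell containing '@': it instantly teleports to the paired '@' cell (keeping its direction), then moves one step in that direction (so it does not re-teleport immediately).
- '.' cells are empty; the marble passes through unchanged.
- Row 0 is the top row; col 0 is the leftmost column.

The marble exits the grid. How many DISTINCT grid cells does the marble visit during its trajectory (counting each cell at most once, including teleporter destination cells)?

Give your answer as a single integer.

Answer: 9

Derivation:
Step 1: enter (0,3), '.' pass, move down to (1,3)
Step 2: enter (1,3), '.' pass, move down to (2,3)
Step 3: enter (2,3), '.' pass, move down to (3,3)
Step 4: enter (3,3), '.' pass, move down to (4,3)
Step 5: enter (4,3), '.' pass, move down to (5,3)
Step 6: enter (5,3), '/' deflects down->left, move left to (5,2)
Step 7: enter (5,2), '.' pass, move left to (5,1)
Step 8: enter (5,1), '.' pass, move left to (5,0)
Step 9: enter (5,0), '.' pass, move left to (5,-1)
Step 10: at (5,-1) — EXIT via left edge, pos 5
Distinct cells visited: 9 (path length 9)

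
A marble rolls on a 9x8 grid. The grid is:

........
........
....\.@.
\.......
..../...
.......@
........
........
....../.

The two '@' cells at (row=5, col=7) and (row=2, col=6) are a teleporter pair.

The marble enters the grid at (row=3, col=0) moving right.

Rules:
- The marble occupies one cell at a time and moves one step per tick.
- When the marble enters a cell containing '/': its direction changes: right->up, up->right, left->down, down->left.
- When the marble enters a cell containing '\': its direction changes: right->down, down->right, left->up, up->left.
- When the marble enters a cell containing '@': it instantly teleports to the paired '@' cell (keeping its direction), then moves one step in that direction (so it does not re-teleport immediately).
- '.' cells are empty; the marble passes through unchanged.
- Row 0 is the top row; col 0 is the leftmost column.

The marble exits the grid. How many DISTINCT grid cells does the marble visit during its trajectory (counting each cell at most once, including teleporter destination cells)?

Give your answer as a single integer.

Step 1: enter (3,0), '\' deflects right->down, move down to (4,0)
Step 2: enter (4,0), '.' pass, move down to (5,0)
Step 3: enter (5,0), '.' pass, move down to (6,0)
Step 4: enter (6,0), '.' pass, move down to (7,0)
Step 5: enter (7,0), '.' pass, move down to (8,0)
Step 6: enter (8,0), '.' pass, move down to (9,0)
Step 7: at (9,0) — EXIT via bottom edge, pos 0
Distinct cells visited: 6 (path length 6)

Answer: 6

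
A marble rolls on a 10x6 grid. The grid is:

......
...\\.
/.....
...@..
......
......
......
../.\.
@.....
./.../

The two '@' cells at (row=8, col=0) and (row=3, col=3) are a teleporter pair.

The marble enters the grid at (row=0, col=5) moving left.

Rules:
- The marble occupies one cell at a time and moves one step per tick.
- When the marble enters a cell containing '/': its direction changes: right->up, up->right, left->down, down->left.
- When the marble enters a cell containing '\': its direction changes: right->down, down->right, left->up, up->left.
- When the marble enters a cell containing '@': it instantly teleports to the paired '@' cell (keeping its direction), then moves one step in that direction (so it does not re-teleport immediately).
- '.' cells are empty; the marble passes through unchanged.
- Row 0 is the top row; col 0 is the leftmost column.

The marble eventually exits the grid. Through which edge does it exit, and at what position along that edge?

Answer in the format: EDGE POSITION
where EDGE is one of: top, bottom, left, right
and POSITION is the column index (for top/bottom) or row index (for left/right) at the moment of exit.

Step 1: enter (0,5), '.' pass, move left to (0,4)
Step 2: enter (0,4), '.' pass, move left to (0,3)
Step 3: enter (0,3), '.' pass, move left to (0,2)
Step 4: enter (0,2), '.' pass, move left to (0,1)
Step 5: enter (0,1), '.' pass, move left to (0,0)
Step 6: enter (0,0), '.' pass, move left to (0,-1)
Step 7: at (0,-1) — EXIT via left edge, pos 0

Answer: left 0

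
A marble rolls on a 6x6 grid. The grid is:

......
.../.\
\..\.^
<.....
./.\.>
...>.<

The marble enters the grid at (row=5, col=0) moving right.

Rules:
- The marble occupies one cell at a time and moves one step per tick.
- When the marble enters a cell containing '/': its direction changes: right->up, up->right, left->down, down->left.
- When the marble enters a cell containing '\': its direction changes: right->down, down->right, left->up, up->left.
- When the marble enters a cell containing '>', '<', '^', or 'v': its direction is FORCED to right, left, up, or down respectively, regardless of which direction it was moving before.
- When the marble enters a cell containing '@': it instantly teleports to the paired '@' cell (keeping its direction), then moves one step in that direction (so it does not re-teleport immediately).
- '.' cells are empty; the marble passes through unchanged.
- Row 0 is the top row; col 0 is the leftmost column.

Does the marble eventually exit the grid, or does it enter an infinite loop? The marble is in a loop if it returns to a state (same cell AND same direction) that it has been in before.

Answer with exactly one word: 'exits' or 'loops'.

Step 1: enter (5,0), '.' pass, move right to (5,1)
Step 2: enter (5,1), '.' pass, move right to (5,2)
Step 3: enter (5,2), '.' pass, move right to (5,3)
Step 4: enter (5,3), '>' forces right->right, move right to (5,4)
Step 5: enter (5,4), '.' pass, move right to (5,5)
Step 6: enter (5,5), '<' forces right->left, move left to (5,4)
Step 7: enter (5,4), '.' pass, move left to (5,3)
Step 8: enter (5,3), '>' forces left->right, move right to (5,4)
Step 9: at (5,4) dir=right — LOOP DETECTED (seen before)

Answer: loops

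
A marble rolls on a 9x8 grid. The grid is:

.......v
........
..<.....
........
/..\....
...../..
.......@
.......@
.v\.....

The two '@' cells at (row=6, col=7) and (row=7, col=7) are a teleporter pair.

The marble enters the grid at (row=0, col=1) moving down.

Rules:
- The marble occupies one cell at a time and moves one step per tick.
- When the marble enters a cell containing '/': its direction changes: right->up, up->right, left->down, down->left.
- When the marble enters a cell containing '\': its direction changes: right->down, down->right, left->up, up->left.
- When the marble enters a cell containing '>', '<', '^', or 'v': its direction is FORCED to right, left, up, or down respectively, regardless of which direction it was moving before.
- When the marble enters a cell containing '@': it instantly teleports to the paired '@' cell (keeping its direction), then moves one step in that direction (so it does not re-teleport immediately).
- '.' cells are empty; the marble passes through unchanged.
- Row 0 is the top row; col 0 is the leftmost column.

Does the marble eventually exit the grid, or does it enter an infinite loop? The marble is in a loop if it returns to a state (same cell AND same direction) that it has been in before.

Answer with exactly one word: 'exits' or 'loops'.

Step 1: enter (0,1), '.' pass, move down to (1,1)
Step 2: enter (1,1), '.' pass, move down to (2,1)
Step 3: enter (2,1), '.' pass, move down to (3,1)
Step 4: enter (3,1), '.' pass, move down to (4,1)
Step 5: enter (4,1), '.' pass, move down to (5,1)
Step 6: enter (5,1), '.' pass, move down to (6,1)
Step 7: enter (6,1), '.' pass, move down to (7,1)
Step 8: enter (7,1), '.' pass, move down to (8,1)
Step 9: enter (8,1), 'v' forces down->down, move down to (9,1)
Step 10: at (9,1) — EXIT via bottom edge, pos 1

Answer: exits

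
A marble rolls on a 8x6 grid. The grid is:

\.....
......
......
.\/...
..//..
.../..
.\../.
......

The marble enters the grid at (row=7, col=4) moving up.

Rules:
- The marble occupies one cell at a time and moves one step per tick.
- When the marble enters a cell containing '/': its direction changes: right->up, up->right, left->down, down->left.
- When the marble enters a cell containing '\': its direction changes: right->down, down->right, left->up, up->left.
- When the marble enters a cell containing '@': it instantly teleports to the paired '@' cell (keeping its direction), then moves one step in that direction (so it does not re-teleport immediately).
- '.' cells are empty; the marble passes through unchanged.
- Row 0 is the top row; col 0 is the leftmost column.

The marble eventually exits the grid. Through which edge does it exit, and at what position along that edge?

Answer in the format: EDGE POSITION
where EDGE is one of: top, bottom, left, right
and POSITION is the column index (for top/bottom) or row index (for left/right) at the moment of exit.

Answer: right 6

Derivation:
Step 1: enter (7,4), '.' pass, move up to (6,4)
Step 2: enter (6,4), '/' deflects up->right, move right to (6,5)
Step 3: enter (6,5), '.' pass, move right to (6,6)
Step 4: at (6,6) — EXIT via right edge, pos 6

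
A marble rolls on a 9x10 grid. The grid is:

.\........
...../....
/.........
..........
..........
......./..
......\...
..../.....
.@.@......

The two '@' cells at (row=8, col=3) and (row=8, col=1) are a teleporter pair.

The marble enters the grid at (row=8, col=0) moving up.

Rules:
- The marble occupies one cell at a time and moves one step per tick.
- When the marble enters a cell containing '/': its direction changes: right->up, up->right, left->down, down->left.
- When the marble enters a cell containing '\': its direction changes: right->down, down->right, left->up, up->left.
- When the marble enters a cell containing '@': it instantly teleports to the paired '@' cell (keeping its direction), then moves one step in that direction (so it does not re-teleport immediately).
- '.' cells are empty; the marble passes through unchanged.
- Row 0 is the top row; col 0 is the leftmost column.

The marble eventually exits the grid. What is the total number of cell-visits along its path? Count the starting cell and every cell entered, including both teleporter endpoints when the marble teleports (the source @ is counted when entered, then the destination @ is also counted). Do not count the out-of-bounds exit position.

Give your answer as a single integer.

Step 1: enter (8,0), '.' pass, move up to (7,0)
Step 2: enter (7,0), '.' pass, move up to (6,0)
Step 3: enter (6,0), '.' pass, move up to (5,0)
Step 4: enter (5,0), '.' pass, move up to (4,0)
Step 5: enter (4,0), '.' pass, move up to (3,0)
Step 6: enter (3,0), '.' pass, move up to (2,0)
Step 7: enter (2,0), '/' deflects up->right, move right to (2,1)
Step 8: enter (2,1), '.' pass, move right to (2,2)
Step 9: enter (2,2), '.' pass, move right to (2,3)
Step 10: enter (2,3), '.' pass, move right to (2,4)
Step 11: enter (2,4), '.' pass, move right to (2,5)
Step 12: enter (2,5), '.' pass, move right to (2,6)
Step 13: enter (2,6), '.' pass, move right to (2,7)
Step 14: enter (2,7), '.' pass, move right to (2,8)
Step 15: enter (2,8), '.' pass, move right to (2,9)
Step 16: enter (2,9), '.' pass, move right to (2,10)
Step 17: at (2,10) — EXIT via right edge, pos 2
Path length (cell visits): 16

Answer: 16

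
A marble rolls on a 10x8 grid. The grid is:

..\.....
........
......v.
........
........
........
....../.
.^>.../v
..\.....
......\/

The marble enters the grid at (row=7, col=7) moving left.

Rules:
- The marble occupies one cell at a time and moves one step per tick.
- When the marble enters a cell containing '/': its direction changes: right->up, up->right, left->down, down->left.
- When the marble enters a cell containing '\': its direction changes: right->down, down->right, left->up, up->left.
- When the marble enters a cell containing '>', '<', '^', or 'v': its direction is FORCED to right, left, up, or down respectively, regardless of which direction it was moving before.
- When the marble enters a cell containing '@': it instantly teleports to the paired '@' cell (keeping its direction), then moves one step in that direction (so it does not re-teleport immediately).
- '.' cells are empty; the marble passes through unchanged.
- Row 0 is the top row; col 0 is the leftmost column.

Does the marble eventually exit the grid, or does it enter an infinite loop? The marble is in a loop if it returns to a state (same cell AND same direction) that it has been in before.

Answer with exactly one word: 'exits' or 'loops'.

Answer: loops

Derivation:
Step 1: enter (7,7), 'v' forces left->down, move down to (8,7)
Step 2: enter (8,7), '.' pass, move down to (9,7)
Step 3: enter (9,7), '/' deflects down->left, move left to (9,6)
Step 4: enter (9,6), '\' deflects left->up, move up to (8,6)
Step 5: enter (8,6), '.' pass, move up to (7,6)
Step 6: enter (7,6), '/' deflects up->right, move right to (7,7)
Step 7: enter (7,7), 'v' forces right->down, move down to (8,7)
Step 8: at (8,7) dir=down — LOOP DETECTED (seen before)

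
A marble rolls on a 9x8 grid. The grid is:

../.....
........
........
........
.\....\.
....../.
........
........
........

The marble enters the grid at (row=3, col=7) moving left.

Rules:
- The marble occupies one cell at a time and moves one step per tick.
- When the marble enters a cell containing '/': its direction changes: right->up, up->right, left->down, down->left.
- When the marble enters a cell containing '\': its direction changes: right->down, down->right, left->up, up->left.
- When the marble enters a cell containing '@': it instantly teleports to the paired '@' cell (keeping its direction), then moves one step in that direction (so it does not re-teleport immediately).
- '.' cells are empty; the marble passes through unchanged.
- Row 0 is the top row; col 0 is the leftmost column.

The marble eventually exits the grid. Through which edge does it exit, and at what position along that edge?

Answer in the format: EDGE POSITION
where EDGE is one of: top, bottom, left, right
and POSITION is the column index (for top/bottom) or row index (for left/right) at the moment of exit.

Step 1: enter (3,7), '.' pass, move left to (3,6)
Step 2: enter (3,6), '.' pass, move left to (3,5)
Step 3: enter (3,5), '.' pass, move left to (3,4)
Step 4: enter (3,4), '.' pass, move left to (3,3)
Step 5: enter (3,3), '.' pass, move left to (3,2)
Step 6: enter (3,2), '.' pass, move left to (3,1)
Step 7: enter (3,1), '.' pass, move left to (3,0)
Step 8: enter (3,0), '.' pass, move left to (3,-1)
Step 9: at (3,-1) — EXIT via left edge, pos 3

Answer: left 3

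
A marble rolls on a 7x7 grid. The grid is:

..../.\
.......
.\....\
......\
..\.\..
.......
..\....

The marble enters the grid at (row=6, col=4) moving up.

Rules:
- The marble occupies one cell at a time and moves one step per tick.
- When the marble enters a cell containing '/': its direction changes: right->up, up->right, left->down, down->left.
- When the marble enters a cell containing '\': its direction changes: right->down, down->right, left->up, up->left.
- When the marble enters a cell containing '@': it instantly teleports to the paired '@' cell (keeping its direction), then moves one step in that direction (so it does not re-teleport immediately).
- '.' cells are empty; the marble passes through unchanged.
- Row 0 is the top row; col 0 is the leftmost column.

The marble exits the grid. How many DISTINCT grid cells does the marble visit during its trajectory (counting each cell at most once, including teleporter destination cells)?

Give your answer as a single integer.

Step 1: enter (6,4), '.' pass, move up to (5,4)
Step 2: enter (5,4), '.' pass, move up to (4,4)
Step 3: enter (4,4), '\' deflects up->left, move left to (4,3)
Step 4: enter (4,3), '.' pass, move left to (4,2)
Step 5: enter (4,2), '\' deflects left->up, move up to (3,2)
Step 6: enter (3,2), '.' pass, move up to (2,2)
Step 7: enter (2,2), '.' pass, move up to (1,2)
Step 8: enter (1,2), '.' pass, move up to (0,2)
Step 9: enter (0,2), '.' pass, move up to (-1,2)
Step 10: at (-1,2) — EXIT via top edge, pos 2
Distinct cells visited: 9 (path length 9)

Answer: 9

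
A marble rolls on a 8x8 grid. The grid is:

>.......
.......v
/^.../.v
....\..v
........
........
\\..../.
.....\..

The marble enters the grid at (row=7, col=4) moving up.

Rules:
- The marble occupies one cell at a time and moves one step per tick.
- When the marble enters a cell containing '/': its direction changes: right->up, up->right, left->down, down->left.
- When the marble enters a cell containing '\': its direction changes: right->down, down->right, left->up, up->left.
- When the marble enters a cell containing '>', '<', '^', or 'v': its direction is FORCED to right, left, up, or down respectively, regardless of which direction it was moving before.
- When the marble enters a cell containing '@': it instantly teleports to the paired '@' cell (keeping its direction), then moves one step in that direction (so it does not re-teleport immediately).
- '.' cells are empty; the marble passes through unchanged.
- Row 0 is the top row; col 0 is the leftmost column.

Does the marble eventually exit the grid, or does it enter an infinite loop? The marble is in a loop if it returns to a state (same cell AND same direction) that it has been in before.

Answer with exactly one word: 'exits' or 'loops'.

Step 1: enter (7,4), '.' pass, move up to (6,4)
Step 2: enter (6,4), '.' pass, move up to (5,4)
Step 3: enter (5,4), '.' pass, move up to (4,4)
Step 4: enter (4,4), '.' pass, move up to (3,4)
Step 5: enter (3,4), '\' deflects up->left, move left to (3,3)
Step 6: enter (3,3), '.' pass, move left to (3,2)
Step 7: enter (3,2), '.' pass, move left to (3,1)
Step 8: enter (3,1), '.' pass, move left to (3,0)
Step 9: enter (3,0), '.' pass, move left to (3,-1)
Step 10: at (3,-1) — EXIT via left edge, pos 3

Answer: exits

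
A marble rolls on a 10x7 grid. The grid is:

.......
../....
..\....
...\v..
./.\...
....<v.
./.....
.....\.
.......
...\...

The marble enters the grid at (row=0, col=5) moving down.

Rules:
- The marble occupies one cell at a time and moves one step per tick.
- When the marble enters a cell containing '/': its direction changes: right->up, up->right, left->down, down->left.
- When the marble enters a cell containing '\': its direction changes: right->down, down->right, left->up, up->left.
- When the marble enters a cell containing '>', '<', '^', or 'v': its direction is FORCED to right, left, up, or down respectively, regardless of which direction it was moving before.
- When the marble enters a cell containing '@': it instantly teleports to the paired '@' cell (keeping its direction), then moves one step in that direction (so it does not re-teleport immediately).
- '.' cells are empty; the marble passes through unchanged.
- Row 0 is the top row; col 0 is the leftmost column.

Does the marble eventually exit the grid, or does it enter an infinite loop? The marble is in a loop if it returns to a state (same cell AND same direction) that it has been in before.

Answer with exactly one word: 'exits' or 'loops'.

Step 1: enter (0,5), '.' pass, move down to (1,5)
Step 2: enter (1,5), '.' pass, move down to (2,5)
Step 3: enter (2,5), '.' pass, move down to (3,5)
Step 4: enter (3,5), '.' pass, move down to (4,5)
Step 5: enter (4,5), '.' pass, move down to (5,5)
Step 6: enter (5,5), 'v' forces down->down, move down to (6,5)
Step 7: enter (6,5), '.' pass, move down to (7,5)
Step 8: enter (7,5), '\' deflects down->right, move right to (7,6)
Step 9: enter (7,6), '.' pass, move right to (7,7)
Step 10: at (7,7) — EXIT via right edge, pos 7

Answer: exits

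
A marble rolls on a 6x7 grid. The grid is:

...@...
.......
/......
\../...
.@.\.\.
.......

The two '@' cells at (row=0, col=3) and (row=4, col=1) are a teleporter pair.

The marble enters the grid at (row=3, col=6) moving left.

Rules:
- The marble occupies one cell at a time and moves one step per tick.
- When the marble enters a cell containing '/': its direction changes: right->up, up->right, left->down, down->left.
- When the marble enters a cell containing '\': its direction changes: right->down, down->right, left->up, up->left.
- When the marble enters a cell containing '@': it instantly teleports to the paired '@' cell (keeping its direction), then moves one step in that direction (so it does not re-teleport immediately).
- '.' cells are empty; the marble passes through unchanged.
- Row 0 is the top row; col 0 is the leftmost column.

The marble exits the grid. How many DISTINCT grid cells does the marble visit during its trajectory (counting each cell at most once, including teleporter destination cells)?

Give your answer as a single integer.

Answer: 8

Derivation:
Step 1: enter (3,6), '.' pass, move left to (3,5)
Step 2: enter (3,5), '.' pass, move left to (3,4)
Step 3: enter (3,4), '.' pass, move left to (3,3)
Step 4: enter (3,3), '/' deflects left->down, move down to (4,3)
Step 5: enter (4,3), '\' deflects down->right, move right to (4,4)
Step 6: enter (4,4), '.' pass, move right to (4,5)
Step 7: enter (4,5), '\' deflects right->down, move down to (5,5)
Step 8: enter (5,5), '.' pass, move down to (6,5)
Step 9: at (6,5) — EXIT via bottom edge, pos 5
Distinct cells visited: 8 (path length 8)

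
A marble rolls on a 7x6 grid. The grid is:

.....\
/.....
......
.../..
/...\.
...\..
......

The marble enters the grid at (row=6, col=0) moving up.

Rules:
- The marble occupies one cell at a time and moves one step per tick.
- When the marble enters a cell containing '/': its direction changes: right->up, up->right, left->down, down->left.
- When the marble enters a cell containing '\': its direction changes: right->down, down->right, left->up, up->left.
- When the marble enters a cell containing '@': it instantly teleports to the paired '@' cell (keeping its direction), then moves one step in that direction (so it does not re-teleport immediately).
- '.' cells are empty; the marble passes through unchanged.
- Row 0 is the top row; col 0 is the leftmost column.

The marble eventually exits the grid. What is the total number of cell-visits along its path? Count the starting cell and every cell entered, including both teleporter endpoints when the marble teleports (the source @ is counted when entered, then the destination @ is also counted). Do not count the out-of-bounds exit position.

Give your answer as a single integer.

Answer: 9

Derivation:
Step 1: enter (6,0), '.' pass, move up to (5,0)
Step 2: enter (5,0), '.' pass, move up to (4,0)
Step 3: enter (4,0), '/' deflects up->right, move right to (4,1)
Step 4: enter (4,1), '.' pass, move right to (4,2)
Step 5: enter (4,2), '.' pass, move right to (4,3)
Step 6: enter (4,3), '.' pass, move right to (4,4)
Step 7: enter (4,4), '\' deflects right->down, move down to (5,4)
Step 8: enter (5,4), '.' pass, move down to (6,4)
Step 9: enter (6,4), '.' pass, move down to (7,4)
Step 10: at (7,4) — EXIT via bottom edge, pos 4
Path length (cell visits): 9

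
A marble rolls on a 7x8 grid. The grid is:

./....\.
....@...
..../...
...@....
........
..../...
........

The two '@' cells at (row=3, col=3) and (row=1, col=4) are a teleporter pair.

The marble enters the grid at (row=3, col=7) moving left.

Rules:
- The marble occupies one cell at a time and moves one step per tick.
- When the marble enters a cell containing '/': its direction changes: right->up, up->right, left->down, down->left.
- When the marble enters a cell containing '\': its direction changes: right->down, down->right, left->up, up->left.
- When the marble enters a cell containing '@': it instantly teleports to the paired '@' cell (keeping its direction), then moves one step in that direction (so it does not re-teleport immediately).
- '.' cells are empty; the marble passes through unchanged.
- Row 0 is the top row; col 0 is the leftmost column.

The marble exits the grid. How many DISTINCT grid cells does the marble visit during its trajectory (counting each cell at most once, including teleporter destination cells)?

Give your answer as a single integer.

Answer: 10

Derivation:
Step 1: enter (3,7), '.' pass, move left to (3,6)
Step 2: enter (3,6), '.' pass, move left to (3,5)
Step 3: enter (3,5), '.' pass, move left to (3,4)
Step 4: enter (3,4), '.' pass, move left to (3,3)
Step 5: enter (3,3), '@' teleport (3,3)->(1,4), also enter (1,4), move left to (1,3)
Step 6: enter (1,3), '.' pass, move left to (1,2)
Step 7: enter (1,2), '.' pass, move left to (1,1)
Step 8: enter (1,1), '.' pass, move left to (1,0)
Step 9: enter (1,0), '.' pass, move left to (1,-1)
Step 10: at (1,-1) — EXIT via left edge, pos 1
Distinct cells visited: 10 (path length 10)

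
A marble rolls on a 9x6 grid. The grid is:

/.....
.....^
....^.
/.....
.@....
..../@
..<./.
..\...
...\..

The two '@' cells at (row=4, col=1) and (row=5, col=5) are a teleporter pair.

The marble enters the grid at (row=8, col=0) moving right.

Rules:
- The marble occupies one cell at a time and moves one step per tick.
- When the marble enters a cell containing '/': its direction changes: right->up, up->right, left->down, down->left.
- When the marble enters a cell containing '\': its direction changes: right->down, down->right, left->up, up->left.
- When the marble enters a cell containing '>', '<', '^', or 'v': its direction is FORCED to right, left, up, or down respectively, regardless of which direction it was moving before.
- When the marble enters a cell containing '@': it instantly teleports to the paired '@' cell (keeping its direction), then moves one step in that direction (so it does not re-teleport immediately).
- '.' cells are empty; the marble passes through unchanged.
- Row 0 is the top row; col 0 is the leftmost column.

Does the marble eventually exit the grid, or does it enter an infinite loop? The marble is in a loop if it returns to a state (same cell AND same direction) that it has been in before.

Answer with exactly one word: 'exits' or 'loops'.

Step 1: enter (8,0), '.' pass, move right to (8,1)
Step 2: enter (8,1), '.' pass, move right to (8,2)
Step 3: enter (8,2), '.' pass, move right to (8,3)
Step 4: enter (8,3), '\' deflects right->down, move down to (9,3)
Step 5: at (9,3) — EXIT via bottom edge, pos 3

Answer: exits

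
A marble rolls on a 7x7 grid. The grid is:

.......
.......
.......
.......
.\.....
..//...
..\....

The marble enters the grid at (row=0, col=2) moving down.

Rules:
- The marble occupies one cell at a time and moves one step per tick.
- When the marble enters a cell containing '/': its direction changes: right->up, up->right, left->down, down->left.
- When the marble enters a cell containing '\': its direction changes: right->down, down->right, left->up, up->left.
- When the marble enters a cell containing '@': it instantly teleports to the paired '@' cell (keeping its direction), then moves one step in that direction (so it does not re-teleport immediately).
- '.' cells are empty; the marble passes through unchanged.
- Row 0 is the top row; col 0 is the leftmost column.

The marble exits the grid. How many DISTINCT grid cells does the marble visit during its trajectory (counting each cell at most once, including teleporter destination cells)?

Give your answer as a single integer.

Step 1: enter (0,2), '.' pass, move down to (1,2)
Step 2: enter (1,2), '.' pass, move down to (2,2)
Step 3: enter (2,2), '.' pass, move down to (3,2)
Step 4: enter (3,2), '.' pass, move down to (4,2)
Step 5: enter (4,2), '.' pass, move down to (5,2)
Step 6: enter (5,2), '/' deflects down->left, move left to (5,1)
Step 7: enter (5,1), '.' pass, move left to (5,0)
Step 8: enter (5,0), '.' pass, move left to (5,-1)
Step 9: at (5,-1) — EXIT via left edge, pos 5
Distinct cells visited: 8 (path length 8)

Answer: 8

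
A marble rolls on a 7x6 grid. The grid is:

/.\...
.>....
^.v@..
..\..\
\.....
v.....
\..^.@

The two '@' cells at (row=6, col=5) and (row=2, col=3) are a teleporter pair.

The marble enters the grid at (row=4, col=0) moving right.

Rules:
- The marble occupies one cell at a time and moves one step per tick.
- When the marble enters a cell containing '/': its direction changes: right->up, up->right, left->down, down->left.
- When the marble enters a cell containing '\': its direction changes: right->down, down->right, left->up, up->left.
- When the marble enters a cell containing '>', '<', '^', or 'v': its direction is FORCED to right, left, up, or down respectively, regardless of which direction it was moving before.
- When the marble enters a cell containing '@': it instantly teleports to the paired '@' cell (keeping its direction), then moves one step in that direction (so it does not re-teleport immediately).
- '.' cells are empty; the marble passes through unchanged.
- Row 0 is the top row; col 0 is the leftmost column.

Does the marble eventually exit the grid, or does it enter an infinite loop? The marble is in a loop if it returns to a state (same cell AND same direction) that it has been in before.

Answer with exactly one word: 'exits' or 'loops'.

Step 1: enter (4,0), '\' deflects right->down, move down to (5,0)
Step 2: enter (5,0), 'v' forces down->down, move down to (6,0)
Step 3: enter (6,0), '\' deflects down->right, move right to (6,1)
Step 4: enter (6,1), '.' pass, move right to (6,2)
Step 5: enter (6,2), '.' pass, move right to (6,3)
Step 6: enter (6,3), '^' forces right->up, move up to (5,3)
Step 7: enter (5,3), '.' pass, move up to (4,3)
Step 8: enter (4,3), '.' pass, move up to (3,3)
Step 9: enter (3,3), '.' pass, move up to (2,3)
Step 10: enter (2,3), '@' teleport (2,3)->(6,5), also enter (6,5), move up to (5,5)
Step 11: enter (5,5), '.' pass, move up to (4,5)
Step 12: enter (4,5), '.' pass, move up to (3,5)
Step 13: enter (3,5), '\' deflects up->left, move left to (3,4)
Step 14: enter (3,4), '.' pass, move left to (3,3)
Step 15: enter (3,3), '.' pass, move left to (3,2)
Step 16: enter (3,2), '\' deflects left->up, move up to (2,2)
Step 17: enter (2,2), 'v' forces up->down, move down to (3,2)
Step 18: enter (3,2), '\' deflects down->right, move right to (3,3)
Step 19: enter (3,3), '.' pass, move right to (3,4)
Step 20: enter (3,4), '.' pass, move right to (3,5)
Step 21: enter (3,5), '\' deflects right->down, move down to (4,5)
Step 22: enter (4,5), '.' pass, move down to (5,5)
Step 23: enter (5,5), '.' pass, move down to (6,5)
Step 24: enter (6,5), '@' teleport (6,5)->(2,3), also enter (2,3), move down to (3,3)
Step 25: enter (3,3), '.' pass, move down to (4,3)
Step 26: enter (4,3), '.' pass, move down to (5,3)
Step 27: enter (5,3), '.' pass, move down to (6,3)
Step 28: enter (6,3), '^' forces down->up, move up to (5,3)
Step 29: at (5,3) dir=up — LOOP DETECTED (seen before)

Answer: loops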